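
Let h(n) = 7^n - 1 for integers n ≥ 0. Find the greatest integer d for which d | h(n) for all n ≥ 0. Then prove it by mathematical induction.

Computing the first values: h(0) = 0 and h(1) = 6; gcd(0, 6) = 6, so d ≤ 6.
We prove 6 | 7^n - 1 for all n ≥ 0 by induction on n.
Base step (n = 0): h(0) = 0 = 6·(0), so 6 | h(0).
Inductive step: assume the claim holds for n = k, i.e. 6 | h(k). Then
h(k+1) = 7^(k+1) - 1 = 7·(7^k - 1) + 6 = 7·h(k) + 6. The first term is divisible by 6 by the inductive hypothesis, and 6 is divisible by 6. Hence 6 | h(k+1).
This completes the induction.
Therefore the largest such d is 6.

d = 6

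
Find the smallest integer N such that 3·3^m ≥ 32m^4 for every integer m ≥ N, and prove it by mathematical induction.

N = 11

At m = 10: 177147 < 320000, so the inequality fails and N ≥ 11. We prove 3·3^m ≥ 32m^4 for all m ≥ 11.
For the base case m = 11: 3·3^m = 531441 and 32m^4 = 468512, so 531441 ≥ 468512.
Suppose the result is true for m = p, so 3·3^p ≥ 32p^4.
Then 3·3^(p + 1) = 3·(3·3^p) ≥ 3·(32p^4).
Also, for p ≥ 11 we have 3·(32p^4) ≥ 32(p+1)^4, since 3 ≥ (1 + 1/p)^4 for all p ≥ 11.
Combining, 3·3^(p + 1) ≥ 32(p+1)^4.
This completes the induction.
Hence the smallest such N is 11.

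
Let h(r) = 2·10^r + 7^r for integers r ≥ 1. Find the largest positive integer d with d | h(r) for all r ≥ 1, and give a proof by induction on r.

Computing the first values: h(1) = 27 and h(2) = 249; gcd(27, 249) = 3, so d ≤ 3.
We prove 3 | 2·10^r + 7^r for all r ≥ 1 by induction on r.
Base case (r = 1): h(1) = 27 = 3·(9), so 3 | h(1).
Inductive step: assume the claim holds for r = k, i.e. 3 | h(k). Then
h(k+1) − 10·h(k) = (2·10^(k+1) + 7^(k+1)) − 10·(2·10^k + 7^k) = (1)·7^k·(7 − 10) = (-3)·7^k. Since 3 | h(k) by the inductive hypothesis, 3 | 10·h(k); and 3 | -3 since -3 = 3·-1. Therefore 3 | h(k+1).
Hence, by induction on r, the claim holds for every r ≥ 1.
Therefore the largest such d is 3.

d = 3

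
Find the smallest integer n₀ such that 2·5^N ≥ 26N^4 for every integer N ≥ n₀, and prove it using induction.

n₀ = 7

At N = 6: 31250 < 33696, so the inequality fails and n₀ ≥ 7. We prove 2·5^N ≥ 26N^4 for all N ≥ 7.
When N = 7: 2·5^N = 156250 and 26N^4 = 62426, so 156250 ≥ 62426.
Inductive step: assume the claim holds for N = p, so 2·5^p ≥ 26p^4.
Then 2·5^(p + 1) = 5·(2·5^p) ≥ 5·(26p^4).
Also, for p ≥ 7 we have 5·(26p^4) ≥ 26(p+1)^4, since 5 ≥ (1 + 1/p)^4 for all p ≥ 7.
Combining, 2·5^(p + 1) ≥ 26(p+1)^4.
By the principle of mathematical induction, the result holds for all N ≥ 7.
Hence the smallest such n₀ is 7.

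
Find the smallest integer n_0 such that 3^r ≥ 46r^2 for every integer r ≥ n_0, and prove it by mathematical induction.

n_0 = 8

At r = 7: 2187 < 2254, so the inequality fails and n_0 ≥ 8. We prove 3^r ≥ 46r^2 for all r ≥ 8.
Base case (r = 8): 3^r = 6561 and 46r^2 = 2944, so 6561 ≥ 2944.
Inductive step: assume the claim holds for r = m, so 3^m ≥ 46m^2.
Then 3^(m + 1) = 3·(3^m) ≥ 3·(46m^2).
Also, for m ≥ 8 we have 3·(46m^2) ≥ 46(m+1)^2, since 3 ≥ (1 + 1/m)^2 for all m ≥ 8.
Combining, 3^(m + 1) ≥ 46(m+1)^2.
Hence, by induction on r, the claim holds for every r ≥ 8.
Hence the smallest such n_0 is 8.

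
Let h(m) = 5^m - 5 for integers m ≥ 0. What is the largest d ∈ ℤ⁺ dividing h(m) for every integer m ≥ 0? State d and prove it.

d = 4

Computing the first values: h(0) = -4 and h(1) = 0; gcd(-4, 0) = 4, so d ≤ 4.
We prove 4 | 5^m - 5 for all m ≥ 0 by induction on m.
Base case (m = 0): h(0) = -4 = 4·(-1), so 4 | h(0).
Inductive step: suppose the statement holds for some j ≥ 0, i.e. 4 | h(j). Then
h(j+1) = 5^(j+1) - 5 = 5·(5^j - 5) + 20 = 5·h(j) + 20. The first term is divisible by 4 by the inductive hypothesis, and 20 is divisible by 4. Hence 4 | h(j+1).
By induction, the statement is established for all m ≥ 0.
Therefore the largest such d is 4.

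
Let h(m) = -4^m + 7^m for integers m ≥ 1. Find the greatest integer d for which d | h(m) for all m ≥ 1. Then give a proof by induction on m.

d = 3

Computing the first values: h(1) = 3 and h(2) = 33; gcd(3, 33) = 3, so d ≤ 3.
We prove 3 | -4^m + 7^m for all m ≥ 1 by induction on m.
When m = 1: h(1) = 3 = 3·(1), so 3 | h(1).
For the inductive step, assume it holds for an arbitrary r ≥ 1, i.e. 3 | h(r). Then
7^{r+1} − 4^{r+1} = 7·7^r − 4·4^r = 7·(7^r − 4^r) + (3)·4^r. The first term is divisible by 3 by the inductive hypothesis, and the second term (3)·4^r is divisible by 3 since 3 | 3. Hence 3 | h(r+1).
This completes the induction.
Therefore the largest such d is 3.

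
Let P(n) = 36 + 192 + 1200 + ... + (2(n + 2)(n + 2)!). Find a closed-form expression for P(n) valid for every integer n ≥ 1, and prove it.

We claim P(n) = 2(n + 3)! - 12 for all n ≥ 1.
Base case (n = 1): P(1) = 36, and the closed form gives 36. They agree.
Inductive step: assume the claim holds for n = m, so P(m) = 2(m + 3)! - 12.
Then P(m+1) = P(m) + (2(m + 3)(m + 3)!) = (2(m + 3)! - 12) + (2(m + 3)(m + 3)!).
Simplifying, P(m+1) = 2((m+1) + 3)! - 12,
which is the closed form with n = m+1.
Hence, by induction on n, the claim holds for every n ≥ 1.

P(n) = 2(n + 3)! - 12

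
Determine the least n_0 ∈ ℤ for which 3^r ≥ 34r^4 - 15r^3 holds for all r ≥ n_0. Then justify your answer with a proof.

At r = 12: 531441 < 679104, so the inequality fails and n_0 ≥ 13. We prove 3^r ≥ 34r^4 - 15r^3 for all r ≥ 13.
When r = 13: 3^r = 1594323 and 34r^4 - 15r^3 = 938119, so 1594323 ≥ 938119.
Suppose the result is true for r = k, so 3^k ≥ 34k^4 - 15k^3.
Then 3^(k + 1) = 3·(3^k) ≥ 3·(34k^4 - 15k^3).
Also, for k ≥ 13 we have 3·(34k^4 - 15k^3) ≥ 34(k+1)^4 - 15(k+1)^3, since 3·(34k^4 - 15k^3) − (34(k+1)^4 - 15(k+1)^3) = 68k^4 - 166k^3 - 159k^2 - 91k - 19, which is nonnegative for all k ≥ 13.
Combining, 3^(k + 1) ≥ 34(k+1)^4 - 15(k+1)^3.
Hence, by induction on r, the claim holds for every r ≥ 13.
Hence the smallest such n_0 is 13.

n_0 = 13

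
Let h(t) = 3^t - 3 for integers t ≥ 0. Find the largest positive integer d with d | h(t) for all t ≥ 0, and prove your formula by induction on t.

Computing the first values: h(0) = -2 and h(1) = 0; gcd(-2, 0) = 2, so d ≤ 2.
We prove 2 | 3^t - 3 for all t ≥ 0 by induction on t.
For the base case t = 0: h(0) = -2 = 2·(-1), so 2 | h(0).
For the inductive step, assume it holds for an arbitrary p ≥ 0, i.e. 2 | h(p). Then
h(p+1) = 3^(p+1) - 3 = 3·(3^p - 3) + 6 = 3·h(p) + 6. The first term is divisible by 2 by the inductive hypothesis, and 6 is divisible by 2. Hence 2 | h(p+1).
By the principle of mathematical induction, the result holds for all t ≥ 0.
Therefore the largest such d is 2.

d = 2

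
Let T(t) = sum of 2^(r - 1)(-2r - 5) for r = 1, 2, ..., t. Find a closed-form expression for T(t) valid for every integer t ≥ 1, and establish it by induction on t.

We claim T(t) = -2^t(2t + 3) + 3 for all t ≥ 1.
For the base case t = 1: T(1) = -7, and the closed form gives -7. They agree.
Inductive step: assume the claim holds for t = r, so T(r) = -2^r(2r + 3) + 3.
Then T(r+1) = T(r) + (2^r(-2r - 7)) = (-2^r(2r + 3) + 3) + (2^r(-2r - 7)).
Simplifying, T(r+1) = -4·2^r·r - 10·2^r + 3 = -2^(r+1)(2(r+1) + 3) + 3,
which is the closed form with t = r+1.
By the principle of mathematical induction, the result holds for all t ≥ 1.

T(t) = -2^t(2t + 3) + 3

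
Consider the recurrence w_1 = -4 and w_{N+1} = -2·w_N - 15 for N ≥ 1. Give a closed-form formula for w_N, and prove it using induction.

Computing the first terms: w_1 = -4, w_2 = -7, w_3 = -1. This suggests w_N = (-2)^(N - 1) - 5.
When N = 1: the formula gives -4 = -4 = w_1.
Inductive step: suppose the statement holds for some r ≥ 1, so w_r = (-2)^(r - 1) - 5.
Then w_{r+1} = -2·w_r - 15 = -2·((-2)^(r - 1) - 5) - 15 = (-2)^r - 5 = (-2)^((r+1) - 1) - 5,
which is the claimed formula at N = r+1.
By the principle of mathematical induction, the result holds for all N ≥ 1.

w_N = (-2)^(N - 1) - 5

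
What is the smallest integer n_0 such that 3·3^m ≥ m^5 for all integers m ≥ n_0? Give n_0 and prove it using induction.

At m = 8: 19683 < 32768, so the inequality fails and n_0 ≥ 9. We prove 3·3^m ≥ m^5 for all m ≥ 9.
Base step (m = 9): 3·3^m = 59049 and m^5 = 59049, so 59049 ≥ 59049.
Inductive step: suppose the statement holds for some r ≥ 9, so 3·3^r ≥ r^5.
Then 3·3^(r + 1) = 3·(3·3^r) ≥ 3·(r^5).
Also, for r ≥ 9 we have 3·(r^5) ≥ (r+1)^5, since 3 ≥ (1 + 1/r)^5 for all r ≥ 9.
Combining, 3·3^(r + 1) ≥ (r+1)^5.
Hence, by induction on m, the claim holds for every m ≥ 9.
Hence the smallest such n_0 is 9.

n_0 = 9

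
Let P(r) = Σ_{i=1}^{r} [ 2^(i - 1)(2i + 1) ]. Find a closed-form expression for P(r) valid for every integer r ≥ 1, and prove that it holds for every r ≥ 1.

P(r) = 2^r(2r - 1) + 1

We claim P(r) = 2^r(2r - 1) + 1 for all r ≥ 1.
Base step (r = 1): P(1) = 3, and the closed form gives 3. They agree.
Inductive step: assume the claim holds for r = i, so P(i) = 2^i(2i - 1) + 1.
Then P(i+1) = P(i) + (2^i(2i + 3)) = (2^i(2i - 1) + 1) + (2^i(2i + 3)).
Simplifying, P(i+1) = 2^(i + 1) + 2^(i + 2)i + 1 = 2^(i+1)(2(i+1) - 1) + 1,
which is the closed form with r = i+1.
By the principle of mathematical induction, the result holds for all r ≥ 1.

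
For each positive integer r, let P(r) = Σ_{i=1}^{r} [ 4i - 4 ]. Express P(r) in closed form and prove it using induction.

P(r) = 2r(r - 1)

We claim P(r) = 2r(r - 1) for all r ≥ 1.
For the base case r = 1: P(1) = 0, and the closed form gives 0. They agree.
Inductive step: suppose the statement holds for some i ≥ 1, so P(i) = 2i(i - 1).
Then P(i+1) = P(i) + (4i) = (2i(i - 1)) + (4i).
Simplifying, P(i+1) = 2i(i + 1) = 2(i+1)((i+1) - 1),
which is the closed form with r = i+1.
Hence, by induction on r, the claim holds for every r ≥ 1.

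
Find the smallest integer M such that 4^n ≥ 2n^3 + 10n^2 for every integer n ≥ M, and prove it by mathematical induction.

M = 5

At n = 4: 256 < 288, so the inequality fails and M ≥ 5. We prove 4^n ≥ 2n^3 + 10n^2 for all n ≥ 5.
Base step (n = 5): 4^n = 1024 and 2n^3 + 10n^2 = 500, so 1024 ≥ 500.
Suppose the result is true for n = i, so 4^i ≥ 2i^3 + 10i^2.
Then 4^(i + 1) = 4·(4^i) ≥ 4·(2i^3 + 10i^2).
Also, for i ≥ 5 we have 4·(2i^3 + 10i^2) ≥ 2(i+1)^3 + 10(i+1)^2, since 4·(2i^3 + 10i^2) − (2(i+1)^3 + 10(i+1)^2) = 6i^3 + 24i^2 - 26i - 12, which is nonnegative for all i ≥ 5.
Combining, 4^(i + 1) ≥ 2(i+1)^3 + 10(i+1)^2.
Hence, by induction on n, the claim holds for every n ≥ 5.
Hence the smallest such M is 5.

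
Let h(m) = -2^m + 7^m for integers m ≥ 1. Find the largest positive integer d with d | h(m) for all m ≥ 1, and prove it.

Computing the first values: h(1) = 5 and h(2) = 45; gcd(5, 45) = 5, so d ≤ 5.
We prove 5 | -2^m + 7^m for all m ≥ 1 by induction on m.
When m = 1: h(1) = 5 = 5·(1), so 5 | h(1).
Suppose the result is true for m = p, i.e. 5 | h(p). Then
7^{p+1} − 2^{p+1} = 7·7^p − 2·2^p = 7·(7^p − 2^p) + (5)·2^p. The first term is divisible by 5 by the inductive hypothesis, and the second term (5)·2^p is divisible by 5 since 5 | 5. Hence 5 | h(p+1).
This completes the induction.
Therefore the largest such d is 5.

d = 5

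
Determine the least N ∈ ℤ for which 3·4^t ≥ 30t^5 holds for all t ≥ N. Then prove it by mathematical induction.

At t = 9: 786432 < 1771470, so the inequality fails and N ≥ 10. We prove 3·4^t ≥ 30t^5 for all t ≥ 10.
When t = 10: 3·4^t = 3145728 and 30t^5 = 3000000, so 3145728 ≥ 3000000.
Inductive step: suppose the statement holds for some r ≥ 10, so 3·4^r ≥ 30r^5.
Then 3·4^(r + 1) = 4·(3·4^r) ≥ 4·(30r^5).
Also, for r ≥ 10 we have 4·(30r^5) ≥ 30(r+1)^5, since 4 ≥ (1 + 1/r)^5 for all r ≥ 10.
Combining, 3·4^(r + 1) ≥ 30(r+1)^5.
By the principle of mathematical induction, the result holds for all t ≥ 10.
Hence the smallest such N is 10.

N = 10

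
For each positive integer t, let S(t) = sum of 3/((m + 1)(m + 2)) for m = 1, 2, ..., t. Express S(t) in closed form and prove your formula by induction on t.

S(t) = 3t/(2(t + 2))

We claim S(t) = 3t/(2(t + 2)) for all t ≥ 1.
When t = 1: S(1) = 1/2, and the closed form gives 1/2. They agree.
Suppose the result is true for t = m, so S(m) = 3m/(2(m + 2)).
Then S(m+1) = S(m) + (3/((m + 2)(m + 3))) = (3m/(2(m + 2))) + (3/((m + 2)(m + 3))).
Simplifying, S(m+1) = 3(m + 1)/(2(m + 3)) = 3(m+1)/(2((m+1) + 2)),
which is the closed form with t = m+1.
This completes the induction.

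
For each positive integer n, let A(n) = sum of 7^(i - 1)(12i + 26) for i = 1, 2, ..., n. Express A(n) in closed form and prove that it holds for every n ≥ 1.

A(n) = 2·7^n(n + 2) - 4

We claim A(n) = 2·7^n(n + 2) - 4 for all n ≥ 1.
For the base case n = 1: A(1) = 38, and the closed form gives 38. They agree.
Inductive step: suppose the statement holds for some i ≥ 1, so A(i) = 2·7^i(i + 2) - 4.
Then A(i+1) = A(i) + (7^i(12i + 38)) = (2·7^i(i + 2) - 4) + (7^i(12i + 38)).
Simplifying, A(i+1) = 14·7^i·i + 42·7^i - 4 = 2·7^(i+1)((i+1) + 2) - 4,
which is the closed form with n = i+1.
Hence, by induction on n, the claim holds for every n ≥ 1.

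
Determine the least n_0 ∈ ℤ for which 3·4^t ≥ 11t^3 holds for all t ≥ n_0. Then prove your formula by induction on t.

n_0 = 4

At t = 3: 192 < 297, so the inequality fails and n_0 ≥ 4. We prove 3·4^t ≥ 11t^3 for all t ≥ 4.
Base case (t = 4): 3·4^t = 768 and 11t^3 = 704, so 768 ≥ 704.
Suppose the result is true for t = r, so 3·4^r ≥ 11r^3.
Then 3·4^(r + 1) = 4·(3·4^r) ≥ 4·(11r^3).
Also, for r ≥ 4 we have 4·(11r^3) ≥ 11(r+1)^3, since 4 ≥ (1 + 1/r)^3 for all r ≥ 4.
Combining, 3·4^(r + 1) ≥ 11(r+1)^3.
This completes the induction.
Hence the smallest such n_0 is 4.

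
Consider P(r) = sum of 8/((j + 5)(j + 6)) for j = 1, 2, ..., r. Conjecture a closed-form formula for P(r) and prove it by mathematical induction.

We claim P(r) = 4r/(3(r + 6)) for all r ≥ 1.
Base case (r = 1): P(1) = 4/21, and the closed form gives 4/21. They agree.
Suppose the result is true for r = j, so P(j) = 4j/(3(j + 6)).
Then P(j+1) = P(j) + (8/((j + 6)(j + 7))) = (4j/(3(j + 6))) + (8/((j + 6)(j + 7))).
Simplifying, P(j+1) = 4(j + 1)/(3(j + 7)) = 4(j+1)/(3((j+1) + 6)),
which is the closed form with r = j+1.
This completes the induction.

P(r) = 4r/(3(r + 6))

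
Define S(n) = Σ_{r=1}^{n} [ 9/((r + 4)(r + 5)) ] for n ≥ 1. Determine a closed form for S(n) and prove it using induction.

We claim S(n) = 9n/(5(n + 5)) for all n ≥ 1.
Base step (n = 1): S(1) = 3/10, and the closed form gives 3/10. They agree.
Inductive step: suppose the statement holds for some r ≥ 1, so S(r) = 9r/(5(r + 5)).
Then S(r+1) = S(r) + (9/((r + 5)(r + 6))) = (9r/(5(r + 5))) + (9/((r + 5)(r + 6))).
Simplifying, S(r+1) = 9(r + 1)/(5(r + 6)) = 9(r+1)/(5((r+1) + 5)),
which is the closed form with n = r+1.
By the principle of mathematical induction, the result holds for all n ≥ 1.

S(n) = 9n/(5(n + 5))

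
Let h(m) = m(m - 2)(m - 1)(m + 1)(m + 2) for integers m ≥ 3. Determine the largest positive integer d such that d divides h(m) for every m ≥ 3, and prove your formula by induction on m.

Computing the first values: h(3) = 120 and h(4) = 720; gcd(120, 720) = 120, so d ≤ 120.
We prove 120 | m(m - 2)(m - 1)(m + 1)(m + 2) for all m ≥ 3 by induction on m.
When m = 3: h(3) = 120 = 120·(1), so 120 | h(3).
Inductive step: assume the claim holds for m = i, i.e. 120 | h(i). Then
h(i+1) − h(i) = (i-1)·i·(i+1)·(i+2)·(i+3) − (i-2)·(i-1)·i·(i+1)·(i+2) = (i-1)·i·(i+1)·(i+2)·[(i+3) − (i-2)] = 5·(i-1)·i·(i+1)·(i+2). The product of 4 consecutive integers is divisible by (4)! = 24, so h(i+1) − h(i) is divisible by 5·24 = 120. By the inductive hypothesis 120 | h(i), hence 120 | h(i+1).
This completes the induction.
Therefore the largest such d is 120.

d = 120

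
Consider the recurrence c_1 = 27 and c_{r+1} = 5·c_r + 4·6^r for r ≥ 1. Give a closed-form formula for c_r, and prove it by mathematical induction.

Computing the first terms: c_1 = 27, c_2 = 159, c_3 = 939. This suggests c_r = 3·5^(r - 1) + 4·6^r.
Base case (r = 1): the formula gives 27 = 27 = c_1.
Inductive step: suppose the statement holds for some j ≥ 1, so c_j = 3·5^(j - 1) + 4·6^j.
Then c_{j+1} = 5·c_j + 4·6^j = 5·(3·5^(j - 1) + 4·6^j) + 4·6^j = 3·5^j + 4·6^(j + 1) = 3·5^((j+1) - 1) + 4·6^(j+1),
which is the claimed formula at r = j+1.
Hence, by induction on r, the claim holds for every r ≥ 1.

c_r = 3·5^(r - 1) + 4·6^r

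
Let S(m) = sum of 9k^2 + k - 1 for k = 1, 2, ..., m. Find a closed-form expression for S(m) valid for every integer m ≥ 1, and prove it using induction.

S(m) = m(3m^2 + 5m + 1)

We claim S(m) = m(3m^2 + 5m + 1) for all m ≥ 1.
Base step (m = 1): S(1) = 9, and the closed form gives 9. They agree.
For the inductive step, assume it holds for an arbitrary k ≥ 1, so S(k) = k(3k^2 + 5k + 1).
Then S(k+1) = S(k) + (k + 9(k + 1)^2) = (k(3k^2 + 5k + 1)) + (k + 9(k + 1)^2).
Simplifying, S(k+1) = (k + 1)(3k^2 + 11k + 9) = (k+1)(3(k+1)^2 + 5(k+1) + 1),
which is the closed form with m = k+1.
By induction, the statement is established for all m ≥ 1.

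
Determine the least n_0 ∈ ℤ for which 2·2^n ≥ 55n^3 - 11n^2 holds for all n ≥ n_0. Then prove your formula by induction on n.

At n = 17: 262144 < 267036, so the inequality fails and n_0 ≥ 18. We prove 2·2^n ≥ 55n^3 - 11n^2 for all n ≥ 18.
Base case (n = 18): 2·2^n = 524288 and 55n^3 - 11n^2 = 317196, so 524288 ≥ 317196.
For the inductive step, assume it holds for an arbitrary r ≥ 18, so 2·2^r ≥ 55r^3 - 11r^2.
Then 2·2^(r + 1) = 2·(2·2^r) ≥ 2·(55r^3 - 11r^2).
Also, for r ≥ 18 we have 2·(55r^3 - 11r^2) ≥ 55(r+1)^3 - 11(r+1)^2, since 2·(55r^3 - 11r^2) − (55(r+1)^3 - 11(r+1)^2) = 55r^3 - 176r^2 - 143r - 44, which is nonnegative for all r ≥ 18.
Combining, 2·2^(r + 1) ≥ 55(r+1)^3 - 11(r+1)^2.
By induction, the statement is established for all n ≥ 18.
Hence the smallest such n_0 is 18.

n_0 = 18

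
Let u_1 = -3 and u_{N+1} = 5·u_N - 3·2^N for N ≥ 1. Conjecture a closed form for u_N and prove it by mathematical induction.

u_N = 2^N - 5^N

Computing the first terms: u_1 = -3, u_2 = -21, u_3 = -117. This suggests u_N = 2^N - 5^N.
Base case (N = 1): the formula gives -3 = -3 = u_1.
For the inductive step, assume it holds for an arbitrary m ≥ 1, so u_m = 2^m - 5^m.
Then u_{m+1} = 5·u_m - 3·2^m = 5·(2^m - 5^m) - 3·2^m = 2^(m + 1) - 5^(m + 1),
which is the claimed formula at N = m+1.
Hence, by induction on N, the claim holds for every N ≥ 1.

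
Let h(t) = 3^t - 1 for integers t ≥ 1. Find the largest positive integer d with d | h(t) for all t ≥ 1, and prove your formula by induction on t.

Computing the first values: h(1) = 2 and h(2) = 8; gcd(2, 8) = 2, so d ≤ 2.
We prove 2 | 3^t - 1 for all t ≥ 1 by induction on t.
Base step (t = 1): h(1) = 2 = 2·(1), so 2 | h(1).
Suppose the result is true for t = k, i.e. 2 | h(k). Then
3^{k+1} − 1^{k+1} = 3·3^k − 1·1^k = 3·(3^k − 1^k) + (2)·1^k. The first term is divisible by 2 by the inductive hypothesis, and the second term (2)·1^k is divisible by 2 since 2 | 2. Hence 2 | h(k+1).
Hence, by induction on t, the claim holds for every t ≥ 1.
Therefore the largest such d is 2.

d = 2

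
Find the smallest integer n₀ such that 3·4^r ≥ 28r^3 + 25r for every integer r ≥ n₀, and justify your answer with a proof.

n₀ = 6

At r = 5: 3072 < 3625, so the inequality fails and n₀ ≥ 6. We prove 3·4^r ≥ 28r^3 + 25r for all r ≥ 6.
Base case (r = 6): 3·4^r = 12288 and 28r^3 + 25r = 6198, so 12288 ≥ 6198.
Inductive step: assume the claim holds for r = i, so 3·4^i ≥ 28i^3 + 25i.
Then 3·4^(i + 1) = 4·(3·4^i) ≥ 4·(28i^3 + 25i).
Also, for i ≥ 6 we have 4·(28i^3 + 25i) ≥ 28(i+1)^3 + 25(i+1), since 4·(28i^3 + 25i) − (28(i+1)^3 + 25(i+1)) = 84i^3 - 84i^2 - 9i - 53, which is nonnegative for all i ≥ 6.
Combining, 3·4^(i + 1) ≥ 28(i+1)^3 + 25(i+1).
Hence, by induction on r, the claim holds for every r ≥ 6.
Hence the smallest such n₀ is 6.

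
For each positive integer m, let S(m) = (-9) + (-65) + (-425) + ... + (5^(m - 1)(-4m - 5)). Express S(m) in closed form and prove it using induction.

We claim S(m) = -5^m(m + 1) + 1 for all m ≥ 1.
When m = 1: S(1) = -9, and the closed form gives -9. They agree.
For the inductive step, assume it holds for an arbitrary p ≥ 1, so S(p) = -5^p(p + 1) + 1.
Then S(p+1) = S(p) + (5^p(-4p - 9)) = (-5^p(p + 1) + 1) + (5^p(-4p - 9)).
Simplifying, S(p+1) = -5·5^p·p - 10·5^p + 1 = -5^(p+1)((p+1) + 1) + 1,
which is the closed form with m = p+1.
This completes the induction.

S(m) = -5^m(m + 1) + 1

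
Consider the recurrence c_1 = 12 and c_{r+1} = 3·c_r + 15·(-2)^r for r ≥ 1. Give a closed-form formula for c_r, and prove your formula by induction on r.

c_r = -3(-2)^r + 2·3^r

Computing the first terms: c_1 = 12, c_2 = 6, c_3 = 78. This suggests c_r = -3(-2)^r + 2·3^r.
Base case (r = 1): the formula gives 12 = 12 = c_1.
Suppose the result is true for r = j, so c_j = -3(-2)^j + 2·3^j.
Then c_{j+1} = 3·c_j + 15·(-2)^j = 3·(-3(-2)^j + 2·3^j) + 15·(-2)^j = -3(-2)^(j + 1) + 2·3^(j + 1),
which is the claimed formula at r = j+1.
This completes the induction.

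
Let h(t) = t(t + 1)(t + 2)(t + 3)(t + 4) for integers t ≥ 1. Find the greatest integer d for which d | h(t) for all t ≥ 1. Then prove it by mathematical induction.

d = 120

Computing the first values: h(1) = 120 and h(2) = 720; gcd(120, 720) = 120, so d ≤ 120.
We prove 120 | t(t + 1)(t + 2)(t + 3)(t + 4) for all t ≥ 1 by induction on t.
For the base case t = 1: h(1) = 120 = 120·(1), so 120 | h(1).
For the inductive step, assume it holds for an arbitrary m ≥ 1, i.e. 120 | h(m). Then
h(m+1) − h(m) = (m+1)·(m+2)·(m+3)·(m+4)·(m+5) − m·(m+1)·(m+2)·(m+3)·(m+4) = (m+1)·(m+2)·(m+3)·(m+4)·[(m+5) − m] = 5·(m+1)·(m+2)·(m+3)·(m+4). The product of 4 consecutive integers is divisible by (4)! = 24, so h(m+1) − h(m) is divisible by 5·24 = 120. By the inductive hypothesis 120 | h(m), hence 120 | h(m+1).
Hence, by induction on t, the claim holds for every t ≥ 1.
Therefore the largest such d is 120.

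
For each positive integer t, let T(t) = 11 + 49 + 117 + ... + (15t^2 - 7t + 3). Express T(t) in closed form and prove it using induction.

T(t) = t(5t^2 + 4t + 2)

We claim T(t) = t(5t^2 + 4t + 2) for all t ≥ 1.
Base step (t = 1): T(1) = 11, and the closed form gives 11. They agree.
Inductive step: assume the claim holds for t = m, so T(m) = m(5m^2 + 4m + 2).
Then T(m+1) = T(m) + (15m^2 + 23m + 11) = (m(5m^2 + 4m + 2)) + (15m^2 + 23m + 11).
Simplifying, T(m+1) = (m + 1)(5m^2 + 14m + 11) = (m+1)(5(m+1)^2 + 4(m+1) + 2),
which is the closed form with t = m+1.
By induction, the statement is established for all t ≥ 1.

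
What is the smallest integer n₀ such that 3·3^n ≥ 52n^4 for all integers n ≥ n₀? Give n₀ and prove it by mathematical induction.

At n = 11: 531441 < 761332, so the inequality fails and n₀ ≥ 12. We prove 3·3^n ≥ 52n^4 for all n ≥ 12.
For the base case n = 12: 3·3^n = 1594323 and 52n^4 = 1078272, so 1594323 ≥ 1078272.
Suppose the result is true for n = k, so 3·3^k ≥ 52k^4.
Then 3·3^(k + 1) = 3·(3·3^k) ≥ 3·(52k^4).
Also, for k ≥ 12 we have 3·(52k^4) ≥ 52(k+1)^4, since 3 ≥ (1 + 1/k)^4 for all k ≥ 12.
Combining, 3·3^(k + 1) ≥ 52(k+1)^4.
By induction, the statement is established for all n ≥ 12.
Hence the smallest such n₀ is 12.

n₀ = 12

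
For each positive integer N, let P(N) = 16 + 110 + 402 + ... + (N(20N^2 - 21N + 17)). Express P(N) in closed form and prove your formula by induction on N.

P(N) = N(N + 1)(5N^2 - 2N + 5)

We claim P(N) = N(N + 1)(5N^2 - 2N + 5) for all N ≥ 1.
Base case (N = 1): P(1) = 16, and the closed form gives 16. They agree.
For the inductive step, assume it holds for an arbitrary r ≥ 1, so P(r) = r(5r^3 + 3r^2 + 3r + 5).
Then P(r+1) = P(r) + (20r^3 + 39r^2 + 35r + 16) = (r(5r^3 + 3r^2 + 3r + 5)) + (20r^3 + 39r^2 + 35r + 16).
Simplifying, P(r+1) = (r + 1)(r + 2)(5r^2 + 8r + 8) = (r+1)((r+1) + 1)(5(r+1)^2 - 2(r+1) + 5),
which is the closed form with N = r+1.
This completes the induction.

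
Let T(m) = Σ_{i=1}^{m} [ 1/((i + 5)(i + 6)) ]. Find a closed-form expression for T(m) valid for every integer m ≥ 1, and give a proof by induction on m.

T(m) = m/(6(m + 6))

We claim T(m) = m/(6(m + 6)) for all m ≥ 1.
Base step (m = 1): T(1) = 1/42, and the closed form gives 1/42. They agree.
Inductive step: assume the claim holds for m = i, so T(i) = i/(6(i + 6)).
Then T(i+1) = T(i) + (1/((i + 6)(i + 7))) = (i/(6(i + 6))) + (1/((i + 6)(i + 7))).
Simplifying, T(i+1) = (i + 1)/(6(i + 7)) = (i+1)/(6((i+1) + 6)),
which is the closed form with m = i+1.
By induction, the statement is established for all m ≥ 1.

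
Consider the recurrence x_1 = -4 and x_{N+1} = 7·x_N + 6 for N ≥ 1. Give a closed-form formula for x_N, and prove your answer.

x_N = -3·7^(N - 1) - 1

Computing the first terms: x_1 = -4, x_2 = -22, x_3 = -148. This suggests x_N = -3·7^(N - 1) - 1.
For the base case N = 1: the formula gives -4 = -4 = x_1.
Suppose the result is true for N = j, so x_j = -3·7^(j - 1) - 1.
Then x_{j+1} = 7·x_j + 6 = 7·(-3·7^(j - 1) - 1) + 6 = -3·7^j - 1 = -3·7^((j+1) - 1) - 1,
which is the claimed formula at N = j+1.
Hence, by induction on N, the claim holds for every N ≥ 1.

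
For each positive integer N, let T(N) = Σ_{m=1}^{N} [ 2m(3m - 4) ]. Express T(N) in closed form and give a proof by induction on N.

T(N) = N(N + 1)(2N - 3)

We claim T(N) = N(N + 1)(2N - 3) for all N ≥ 1.
Base case (N = 1): T(1) = -2, and the closed form gives -2. They agree.
Inductive step: assume the claim holds for N = m, so T(m) = m(2m^2 - m - 3).
Then T(m+1) = T(m) + (2(m + 1)(3m - 1)) = (m(2m^2 - m - 3)) + (2(m + 1)(3m - 1)).
Simplifying, T(m+1) = (m + 1)(m + 2)(2m - 1) = (m+1)((m+1) + 1)(2(m+1) - 3),
which is the closed form with N = m+1.
This completes the induction.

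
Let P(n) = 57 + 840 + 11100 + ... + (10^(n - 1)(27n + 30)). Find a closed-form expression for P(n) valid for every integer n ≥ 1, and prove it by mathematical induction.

We claim P(n) = 3·10^n(n + 1) - 3 for all n ≥ 1.
When n = 1: P(1) = 57, and the closed form gives 57. They agree.
Inductive step: assume the claim holds for n = p, so P(p) = 3·10^p(p + 1) - 3.
Then P(p+1) = P(p) + (10^p(27p + 57)) = (3·10^p(p + 1) - 3) + (10^p(27p + 57)).
Simplifying, P(p+1) = 30·10^p·p + 60·10^p - 3 = 3·10^(p+1)((p+1) + 1) - 3,
which is the closed form with n = p+1.
By induction, the statement is established for all n ≥ 1.

P(n) = 3·10^n(n + 1) - 3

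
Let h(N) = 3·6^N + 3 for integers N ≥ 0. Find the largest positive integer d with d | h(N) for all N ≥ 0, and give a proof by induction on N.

Computing the first values: h(0) = 6 and h(1) = 21; gcd(6, 21) = 3, so d ≤ 3.
We prove 3 | 3·6^N + 3 for all N ≥ 0 by induction on N.
When N = 0: h(0) = 6 = 3·(2), so 3 | h(0).
For the inductive step, assume it holds for an arbitrary m ≥ 0, i.e. 3 | h(m). Then
h(m+1) = 3·6^(m+1) + 3 = 6·(3·6^m + 3) - 15 = 6·h(m) - 15. The first term is divisible by 3 by the inductive hypothesis, and -15 is divisible by 3. Hence 3 | h(m+1).
By the principle of mathematical induction, the result holds for all N ≥ 0.
Therefore the largest such d is 3.

d = 3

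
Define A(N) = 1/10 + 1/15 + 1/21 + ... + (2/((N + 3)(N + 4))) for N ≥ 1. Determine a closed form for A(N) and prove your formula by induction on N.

We claim A(N) = N/(2(N + 4)) for all N ≥ 1.
For the base case N = 1: A(1) = 1/10, and the closed form gives 1/10. They agree.
Suppose the result is true for N = r, so A(r) = r/(2(r + 4)).
Then A(r+1) = A(r) + (2/((r + 4)(r + 5))) = (r/(2(r + 4))) + (2/((r + 4)(r + 5))).
Simplifying, A(r+1) = (r + 1)/(2(r + 5)) = (r+1)/(2((r+1) + 4)),
which is the closed form with N = r+1.
By induction, the statement is established for all N ≥ 1.

A(N) = N/(2(N + 4))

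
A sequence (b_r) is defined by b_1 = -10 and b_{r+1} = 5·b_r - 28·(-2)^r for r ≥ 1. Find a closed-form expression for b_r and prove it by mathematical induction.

Computing the first terms: b_1 = -10, b_2 = 6, b_3 = -82. This suggests b_r = (-2)^(r + 2) - 2·5^(r - 1).
For the base case r = 1: the formula gives -10 = -10 = b_1.
Suppose the result is true for r = k, so b_k = (-2)^(k + 2) - 2·5^(k - 1).
Then b_{k+1} = 5·b_k - 28·(-2)^k = 5·((-2)^(k + 2) - 2·5^(k - 1)) - 28·(-2)^k = (-2)^(k + 3) - 2·5^k = (-2)^((k+1) + 2) - 2·5^((k+1) - 1),
which is the claimed formula at r = k+1.
By the principle of mathematical induction, the result holds for all r ≥ 1.

b_r = (-2)^(r + 2) - 2·5^(r - 1)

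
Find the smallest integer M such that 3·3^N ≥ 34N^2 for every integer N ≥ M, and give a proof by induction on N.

M = 6

At N = 5: 729 < 850, so the inequality fails and M ≥ 6. We prove 3·3^N ≥ 34N^2 for all N ≥ 6.
For the base case N = 6: 3·3^N = 2187 and 34N^2 = 1224, so 2187 ≥ 1224.
Inductive step: assume the claim holds for N = i, so 3·3^i ≥ 34i^2.
Then 3·3^(i + 1) = 3·(3·3^i) ≥ 3·(34i^2).
Also, for i ≥ 6 we have 3·(34i^2) ≥ 34(i+1)^2, since 3 ≥ (1 + 1/i)^2 for all i ≥ 6.
Combining, 3·3^(i + 1) ≥ 34(i+1)^2.
By induction, the statement is established for all N ≥ 6.
Hence the smallest such M is 6.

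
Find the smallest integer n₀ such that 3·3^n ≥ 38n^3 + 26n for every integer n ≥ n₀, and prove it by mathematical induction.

At n = 7: 6561 < 13216, so the inequality fails and n₀ ≥ 8. We prove 3·3^n ≥ 38n^3 + 26n for all n ≥ 8.
For the base case n = 8: 3·3^n = 19683 and 38n^3 + 26n = 19664, so 19683 ≥ 19664.
For the inductive step, assume it holds for an arbitrary m ≥ 8, so 3·3^m ≥ 38m^3 + 26m.
Then 3·3^(m + 1) = 3·(3·3^m) ≥ 3·(38m^3 + 26m).
Also, for m ≥ 8 we have 3·(38m^3 + 26m) ≥ 38(m+1)^3 + 26(m+1), since 3·(38m^3 + 26m) − (38(m+1)^3 + 26(m+1)) = 76m^3 - 114m^2 - 62m - 64, which is nonnegative for all m ≥ 8.
Combining, 3·3^(m + 1) ≥ 38(m+1)^3 + 26(m+1).
By the principle of mathematical induction, the result holds for all n ≥ 8.
Hence the smallest such n₀ is 8.

n₀ = 8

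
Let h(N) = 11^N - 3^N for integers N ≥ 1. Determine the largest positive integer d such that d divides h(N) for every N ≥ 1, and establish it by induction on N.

Computing the first values: h(1) = 8 and h(2) = 112; gcd(8, 112) = 8, so d ≤ 8.
We prove 8 | 11^N - 3^N for all N ≥ 1 by induction on N.
For the base case N = 1: h(1) = 8 = 8·(1), so 8 | h(1).
For the inductive step, assume it holds for an arbitrary k ≥ 1, i.e. 8 | h(k). Then
11^{k+1} − 3^{k+1} = 11·11^k − 3·3^k = 11·(11^k − 3^k) + (8)·3^k. The first term is divisible by 8 by the inductive hypothesis, and the second term (8)·3^k is divisible by 8 since 8 | 8. Hence 8 | h(k+1).
Hence, by induction on N, the claim holds for every N ≥ 1.
Therefore the largest such d is 8.

d = 8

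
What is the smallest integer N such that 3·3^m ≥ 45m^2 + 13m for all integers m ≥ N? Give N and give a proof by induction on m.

N = 6

At m = 5: 729 < 1190, so the inequality fails and N ≥ 6. We prove 3·3^m ≥ 45m^2 + 13m for all m ≥ 6.
For the base case m = 6: 3·3^m = 2187 and 45m^2 + 13m = 1698, so 2187 ≥ 1698.
Suppose the result is true for m = r, so 3·3^r ≥ 45r^2 + 13r.
Then 3·3^(r + 1) = 3·(3·3^r) ≥ 3·(45r^2 + 13r).
Also, for r ≥ 6 we have 3·(45r^2 + 13r) ≥ 45(r+1)^2 + 13(r+1), since 3·(45r^2 + 13r) − (45(r+1)^2 + 13(r+1)) = 90r^2 - 64r - 58, which is nonnegative for all r ≥ 6.
Combining, 3·3^(r + 1) ≥ 45(r+1)^2 + 13(r+1).
By induction, the statement is established for all m ≥ 6.
Hence the smallest such N is 6.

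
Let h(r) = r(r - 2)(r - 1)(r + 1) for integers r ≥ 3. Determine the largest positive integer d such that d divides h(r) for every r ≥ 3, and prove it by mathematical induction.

Computing the first values: h(3) = 24 and h(4) = 120; gcd(24, 120) = 24, so d ≤ 24.
We prove 24 | r(r - 2)(r - 1)(r + 1) for all r ≥ 3 by induction on r.
Base case (r = 3): h(3) = 24 = 24·(1), so 24 | h(3).
For the inductive step, assume it holds for an arbitrary j ≥ 3, i.e. 24 | h(j). Then
h(j+1) − h(j) = (j-1)·j·(j+1)·(j+2) − (j-2)·(j-1)·j·(j+1) = (j-1)·j·(j+1)·[(j+2) − (j-2)] = 4·(j-1)·j·(j+1). The product of 3 consecutive integers is divisible by (3)! = 6, so h(j+1) − h(j) is divisible by 4·6 = 24. By the inductive hypothesis 24 | h(j), hence 24 | h(j+1).
By the principle of mathematical induction, the result holds for all r ≥ 3.
Therefore the largest such d is 24.

d = 24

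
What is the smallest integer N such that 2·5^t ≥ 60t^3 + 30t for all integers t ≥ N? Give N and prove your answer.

N = 6

At t = 5: 6250 < 7650, so the inequality fails and N ≥ 6. We prove 2·5^t ≥ 60t^3 + 30t for all t ≥ 6.
For the base case t = 6: 2·5^t = 31250 and 60t^3 + 30t = 13140, so 31250 ≥ 13140.
For the inductive step, assume it holds for an arbitrary r ≥ 6, so 2·5^r ≥ 60r^3 + 30r.
Then 2·5^(r + 1) = 5·(2·5^r) ≥ 5·(60r^3 + 30r).
Also, for r ≥ 6 we have 5·(60r^3 + 30r) ≥ 60(r+1)^3 + 30(r+1), since 5·(60r^3 + 30r) − (60(r+1)^3 + 30(r+1)) = 240r^3 - 180r^2 - 60r - 90, which is nonnegative for all r ≥ 6.
Combining, 2·5^(r + 1) ≥ 60(r+1)^3 + 30(r+1).
Hence, by induction on t, the claim holds for every t ≥ 6.
Hence the smallest such N is 6.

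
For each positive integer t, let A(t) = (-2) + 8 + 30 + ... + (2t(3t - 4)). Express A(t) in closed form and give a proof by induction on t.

A(t) = t(t + 1)(2t - 3)

We claim A(t) = t(t + 1)(2t - 3) for all t ≥ 1.
For the base case t = 1: A(1) = -2, and the closed form gives -2. They agree.
Inductive step: assume the claim holds for t = k, so A(k) = k(2k^2 - k - 3).
Then A(k+1) = A(k) + (2(k + 1)(3k - 1)) = (k(2k^2 - k - 3)) + (2(k + 1)(3k - 1)).
Simplifying, A(k+1) = (k + 1)(k + 2)(2k - 1) = (k+1)((k+1) + 1)(2(k+1) - 3),
which is the closed form with t = k+1.
This completes the induction.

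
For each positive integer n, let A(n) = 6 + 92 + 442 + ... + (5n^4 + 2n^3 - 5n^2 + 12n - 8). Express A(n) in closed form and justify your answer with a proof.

A(n) = n(n^4 + 3n^3 + n^2 + 4n - 3)

We claim A(n) = n(n^4 + 3n^3 + n^2 + 4n - 3) for all n ≥ 1.
When n = 1: A(1) = 6, and the closed form gives 6. They agree.
For the inductive step, assume it holds for an arbitrary k ≥ 1, so A(k) = k(k^4 + 3k^3 + k^2 + 4k - 3).
Then A(k+1) = A(k) + (5k^4 + 22k^3 + 31k^2 + 28k + 6) = (k(k^4 + 3k^3 + k^2 + 4k - 3)) + (5k^4 + 22k^3 + 31k^2 + 28k + 6).
Simplifying, A(k+1) = (k + 1)(k^4 + 7k^3 + 16k^2 + 19k + 6) = (k+1)((k+1)^4 + 3(k+1)^3 + (k+1)^2 + 4(k+1) - 3),
which is the closed form with n = k+1.
Hence, by induction on n, the claim holds for every n ≥ 1.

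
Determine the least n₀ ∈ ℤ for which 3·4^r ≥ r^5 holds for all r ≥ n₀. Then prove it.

n₀ = 6

At r = 5: 3072 < 3125, so the inequality fails and n₀ ≥ 6. We prove 3·4^r ≥ r^5 for all r ≥ 6.
Base step (r = 6): 3·4^r = 12288 and r^5 = 7776, so 12288 ≥ 7776.
Suppose the result is true for r = i, so 3·4^i ≥ i^5.
Then 3·4^(i + 1) = 4·(3·4^i) ≥ 4·(i^5).
Also, for i ≥ 6 we have 4·(i^5) ≥ (i+1)^5, since 4 ≥ (1 + 1/i)^5 for all i ≥ 6.
Combining, 3·4^(i + 1) ≥ (i+1)^5.
This completes the induction.
Hence the smallest such n₀ is 6.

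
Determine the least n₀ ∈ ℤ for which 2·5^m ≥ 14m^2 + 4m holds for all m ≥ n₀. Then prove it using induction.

n₀ = 3

At m = 2: 50 < 64, so the inequality fails and n₀ ≥ 3. We prove 2·5^m ≥ 14m^2 + 4m for all m ≥ 3.
Base case (m = 3): 2·5^m = 250 and 14m^2 + 4m = 138, so 250 ≥ 138.
Suppose the result is true for m = k, so 2·5^k ≥ 14k^2 + 4k.
Then 2·5^(k + 1) = 5·(2·5^k) ≥ 5·(14k^2 + 4k).
Also, for k ≥ 3 we have 5·(14k^2 + 4k) ≥ 14(k+1)^2 + 4(k+1), since 5·(14k^2 + 4k) − (14(k+1)^2 + 4(k+1)) = 56k^2 - 12k - 18, which is nonnegative for all k ≥ 3.
Combining, 2·5^(k + 1) ≥ 14(k+1)^2 + 4(k+1).
Hence, by induction on m, the claim holds for every m ≥ 3.
Hence the smallest such n₀ is 3.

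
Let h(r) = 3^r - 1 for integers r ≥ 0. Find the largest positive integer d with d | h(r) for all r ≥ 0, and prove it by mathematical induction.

d = 2

Computing the first values: h(0) = 0 and h(1) = 2; gcd(0, 2) = 2, so d ≤ 2.
We prove 2 | 3^r - 1 for all r ≥ 0 by induction on r.
Base step (r = 0): h(0) = 0 = 2·(0), so 2 | h(0).
Inductive step: assume the claim holds for r = p, i.e. 2 | h(p). Then
h(p+1) = 3^(p+1) - 1 = 3·(3^p - 1) + 2 = 3·h(p) + 2. The first term is divisible by 2 by the inductive hypothesis, and 2 is divisible by 2. Hence 2 | h(p+1).
Hence, by induction on r, the claim holds for every r ≥ 0.
Therefore the largest such d is 2.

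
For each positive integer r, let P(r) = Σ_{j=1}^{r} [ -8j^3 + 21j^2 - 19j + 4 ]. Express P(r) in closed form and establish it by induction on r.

P(r) = -r(2r^3 - 3r^2 + r + 2)

We claim P(r) = -r(2r^3 - 3r^2 + r + 2) for all r ≥ 1.
For the base case r = 1: P(1) = -2, and the closed form gives -2. They agree.
Inductive step: suppose the statement holds for some j ≥ 1, so P(j) = j(-2j^3 + 3j^2 - j - 2).
Then P(j+1) = P(j) + (-8j^3 - 3j^2 - j - 2) = (j(-2j^3 + 3j^2 - j - 2)) + (-8j^3 - 3j^2 - j - 2).
Simplifying, P(j+1) = -(j + 1)(2j^3 + 3j^2 + j + 2) = -(j+1)(2(j+1)^3 - 3(j+1)^2 + (j+1) + 2),
which is the closed form with r = j+1.
Hence, by induction on r, the claim holds for every r ≥ 1.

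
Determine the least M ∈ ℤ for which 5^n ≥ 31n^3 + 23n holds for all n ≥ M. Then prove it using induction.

M = 6

At n = 5: 3125 < 3990, so the inequality fails and M ≥ 6. We prove 5^n ≥ 31n^3 + 23n for all n ≥ 6.
Base step (n = 6): 5^n = 15625 and 31n^3 + 23n = 6834, so 15625 ≥ 6834.
Inductive step: suppose the statement holds for some j ≥ 6, so 5^j ≥ 31j^3 + 23j.
Then 5^(j + 1) = 5·(5^j) ≥ 5·(31j^3 + 23j).
Also, for j ≥ 6 we have 5·(31j^3 + 23j) ≥ 31(j+1)^3 + 23(j+1), since 5·(31j^3 + 23j) − (31(j+1)^3 + 23(j+1)) = 124j^3 - 93j^2 - j - 54, which is nonnegative for all j ≥ 6.
Combining, 5^(j + 1) ≥ 31(j+1)^3 + 23(j+1).
This completes the induction.
Hence the smallest such M is 6.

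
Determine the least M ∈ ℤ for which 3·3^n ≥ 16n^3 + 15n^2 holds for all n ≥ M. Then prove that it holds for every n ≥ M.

At n = 6: 2187 < 3996, so the inequality fails and M ≥ 7. We prove 3·3^n ≥ 16n^3 + 15n^2 for all n ≥ 7.
For the base case n = 7: 3·3^n = 6561 and 16n^3 + 15n^2 = 6223, so 6561 ≥ 6223.
Inductive step: suppose the statement holds for some k ≥ 7, so 3·3^k ≥ 16k^3 + 15k^2.
Then 3·3^(k + 1) = 3·(3·3^k) ≥ 3·(16k^3 + 15k^2).
Also, for k ≥ 7 we have 3·(16k^3 + 15k^2) ≥ 16(k+1)^3 + 15(k+1)^2, since 3·(16k^3 + 15k^2) − (16(k+1)^3 + 15(k+1)^2) = 32k^3 - 18k^2 - 78k - 31, which is nonnegative for all k ≥ 7.
Combining, 3·3^(k + 1) ≥ 16(k+1)^3 + 15(k+1)^2.
By the principle of mathematical induction, the result holds for all n ≥ 7.
Hence the smallest such M is 7.

M = 7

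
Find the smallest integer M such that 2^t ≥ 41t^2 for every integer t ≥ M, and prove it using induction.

At t = 12: 4096 < 5904, so the inequality fails and M ≥ 13. We prove 2^t ≥ 41t^2 for all t ≥ 13.
Base case (t = 13): 2^t = 8192 and 41t^2 = 6929, so 8192 ≥ 6929.
Inductive step: suppose the statement holds for some p ≥ 13, so 2^p ≥ 41p^2.
Then 2^(p + 1) = 2·(2^p) ≥ 2·(41p^2).
Also, for p ≥ 13 we have 2·(41p^2) ≥ 41(p+1)^2, since 2 ≥ (1 + 1/p)^2 for all p ≥ 13.
Combining, 2^(p + 1) ≥ 41(p+1)^2.
By induction, the statement is established for all t ≥ 13.
Hence the smallest such M is 13.

M = 13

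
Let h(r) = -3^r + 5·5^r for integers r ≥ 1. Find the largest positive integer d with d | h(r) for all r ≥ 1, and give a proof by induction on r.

Computing the first values: h(1) = 22 and h(2) = 116; gcd(22, 116) = 2, so d ≤ 2.
We prove 2 | -3^r + 5·5^r for all r ≥ 1 by induction on r.
For the base case r = 1: h(1) = 22 = 2·(11), so 2 | h(1).
Suppose the result is true for r = i, i.e. 2 | h(i). Then
h(i+1) − 5·h(i) = (-3^(i+1) + 5·5^(i+1)) − 5·(-3^i + 5·5^i) = (-1)·3^i·(3 − 5) = (2)·3^i. Since 2 | h(i) by the inductive hypothesis, 2 | 5·h(i); and 2 | 2 since 2 = 2·1. Therefore 2 | h(i+1).
By induction, the statement is established for all r ≥ 1.
Therefore the largest such d is 2.

d = 2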